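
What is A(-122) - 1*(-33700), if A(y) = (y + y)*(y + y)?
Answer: 93236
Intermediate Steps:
A(y) = 4*y**2 (A(y) = (2*y)*(2*y) = 4*y**2)
A(-122) - 1*(-33700) = 4*(-122)**2 - 1*(-33700) = 4*14884 + 33700 = 59536 + 33700 = 93236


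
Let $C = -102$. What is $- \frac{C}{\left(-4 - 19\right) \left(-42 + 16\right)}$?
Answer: $\frac{51}{299} \approx 0.17057$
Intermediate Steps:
$- \frac{C}{\left(-4 - 19\right) \left(-42 + 16\right)} = - \frac{-102}{\left(-4 - 19\right) \left(-42 + 16\right)} = - \frac{-102}{\left(-23\right) \left(-26\right)} = - \frac{-102}{598} = \left(-1\right) \left(- \frac{51}{299}\right) = \frac{51}{299}$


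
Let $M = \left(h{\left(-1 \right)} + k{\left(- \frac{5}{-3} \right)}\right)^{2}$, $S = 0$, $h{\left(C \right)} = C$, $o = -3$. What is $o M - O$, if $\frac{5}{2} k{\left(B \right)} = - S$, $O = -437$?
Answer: $434$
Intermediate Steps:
$k{\left(B \right)} = 0$ ($k{\left(B \right)} = \frac{2 \left(\left(-1\right) 0\right)}{5} = \frac{2}{5} \cdot 0 = 0$)
$M = 1$ ($M = \left(-1 + 0\right)^{2} = \left(-1\right)^{2} = 1$)
$o M - O = \left(-3\right) 1 - -437 = -3 + 437 = 434$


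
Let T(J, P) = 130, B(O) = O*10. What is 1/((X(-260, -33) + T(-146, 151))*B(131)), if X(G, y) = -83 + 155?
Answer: 1/264620 ≈ 3.7790e-6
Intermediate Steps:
B(O) = 10*O
X(G, y) = 72
1/((X(-260, -33) + T(-146, 151))*B(131)) = 1/((72 + 130)*((10*131))) = 1/(202*1310) = (1/202)*(1/1310) = 1/264620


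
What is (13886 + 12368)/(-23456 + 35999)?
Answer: 26254/12543 ≈ 2.0931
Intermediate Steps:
(13886 + 12368)/(-23456 + 35999) = 26254/12543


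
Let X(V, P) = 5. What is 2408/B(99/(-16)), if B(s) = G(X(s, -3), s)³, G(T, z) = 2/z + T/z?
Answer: -41722857/25088 ≈ -1663.1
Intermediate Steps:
B(s) = 343/s³ (B(s) = ((2 + 5)/s)³ = (7/s)³ = 343/s³)
2408/B(99/(-16)) = 2408/((343/(99/(-16))³)) = 2408/((343/(99*(-1/16))³)) = 2408/((343/(-99/16)³)) = 2408/((343*(-4096/970299))) = 2408/(-1404928/970299) = 2408*(-970299/1404928) = -41722857/25088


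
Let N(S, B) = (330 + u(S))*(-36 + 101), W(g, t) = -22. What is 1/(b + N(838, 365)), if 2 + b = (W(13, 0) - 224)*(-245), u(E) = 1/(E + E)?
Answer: 1676/136959433 ≈ 1.2237e-5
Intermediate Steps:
u(E) = 1/(2*E)
N(S, B) = 21450 + 65/(2*S) (N(S, B) = (330 + 1/(2*S))*(-36 + 101) = (330 + 1/(2*S))*65 = 21450 + 65/(2*S))
b = 60268 (b = -2 + (-22 - 224)*(-245) = -2 - 246*(-245) = -2 + 60270 = 60268)
1/(b + N(838, 365)) = 1/(60268 + (21450 + (65/2)/838)) = 1/(60268 + (21450 + (65/2)*(1/838))) = 1/(60268 + (21450 + 65/1676)) = 1/(60268 + 35950265/1676) = 1/(136959433/1676) = 1676/136959433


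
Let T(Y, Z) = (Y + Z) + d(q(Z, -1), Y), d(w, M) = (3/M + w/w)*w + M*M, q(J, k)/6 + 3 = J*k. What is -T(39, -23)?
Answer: -21661/13 ≈ -1666.2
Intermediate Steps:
q(J, k) = -18 + 6*J*k (q(J, k) = -18 + 6*(J*k) = -18 + 6*J*k)
d(w, M) = M**2 + w*(1 + 3/M) (d(w, M) = (3/M + 1)*w + M**2 = (1 + 3/M)*w + M**2 = w*(1 + 3/M) + M**2 = M**2 + w*(1 + 3/M))
T(Y, Z) = -18 + Y + Y**2 - 5*Z + 3*(-18 - 6*Z)/Y (T(Y, Z) = (Y + Z) + ((-18 + 6*Z*(-1)) + Y**2 + 3*(-18 + 6*Z*(-1))/Y) = (Y + Z) + ((-18 - 6*Z) + Y**2 + 3*(-18 - 6*Z)/Y) = (Y + Z) + (-18 + Y**2 - 6*Z + 3*(-18 - 6*Z)/Y) = -18 + Y + Y**2 - 5*Z + 3*(-18 - 6*Z)/Y)
-T(39, -23) = -(-54 - 18*(-23) + 39*(-18 + 39 + 39**2 - 5*(-23)))/39 = -(-54 + 414 + 39*(-18 + 39 + 1521 + 115))/39 = -(-54 + 414 + 39*1657)/39 = -(-54 + 414 + 64623)/39 = -64983/39 = -1*21661/13 = -21661/13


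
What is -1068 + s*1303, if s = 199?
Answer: 258229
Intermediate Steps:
-1068 + s*1303 = -1068 + 199*1303 = -1068 + 259297 = 258229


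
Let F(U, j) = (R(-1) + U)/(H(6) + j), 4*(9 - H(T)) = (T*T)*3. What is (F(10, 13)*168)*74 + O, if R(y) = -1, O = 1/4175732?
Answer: -467214302011/20878660 ≈ -22378.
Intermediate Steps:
O = 1/4175732 ≈ 2.3948e-7
H(T) = 9 - 3*T**2/4 (H(T) = 9 - T*T*3/4 = 9 - T**2*3/4 = 9 - 3*T**2/4)
F(U, j) = (-1 + U)/(-18 + j) (F(U, j) = (-1 + U)/((9 - 3/4*6**2) + j) = (-1 + U)/((9 - 3/4*36) + j) = (-1 + U)/((9 - 27) + j) = (-1 + U)/(-18 + j))
(F(10, 13)*168)*74 + O = (((-1 + 10)/(-18 + 13))*168)*74 + 1/4175732 = ((9/(-5))*168)*74 + 1/4175732 = (-1/5*9*168)*74 + 1/4175732 = -9/5*168*74 + 1/4175732 = -1512/5*74 + 1/4175732 = -111888/5 + 1/4175732 = -467214302011/20878660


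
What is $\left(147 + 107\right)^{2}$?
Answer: $64516$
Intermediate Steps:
$\left(147 + 107\right)^{2} = 254^{2} = 64516$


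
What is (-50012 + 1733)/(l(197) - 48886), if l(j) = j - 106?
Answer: 16093/16265 ≈ 0.98942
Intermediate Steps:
l(j) = -106 + j
(-50012 + 1733)/(l(197) - 48886) = (-50012 + 1733)/((-106 + 197) - 48886) = -48279/(91 - 48886) = -48279/(-48795) = -48279*(-1/48795) = 16093/16265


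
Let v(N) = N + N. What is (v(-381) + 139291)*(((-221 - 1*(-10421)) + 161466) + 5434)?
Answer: 24533485900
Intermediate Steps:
v(N) = 2*N
(v(-381) + 139291)*(((-221 - 1*(-10421)) + 161466) + 5434) = (2*(-381) + 139291)*(((-221 - 1*(-10421)) + 161466) + 5434) = (-762 + 139291)*(((-221 + 10421) + 161466) + 5434) = 138529*((10200 + 161466) + 5434) = 138529*(171666 + 5434) = 138529*177100 = 24533485900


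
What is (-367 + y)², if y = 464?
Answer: 9409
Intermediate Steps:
(-367 + y)² = (-367 + 464)² = 97² = 9409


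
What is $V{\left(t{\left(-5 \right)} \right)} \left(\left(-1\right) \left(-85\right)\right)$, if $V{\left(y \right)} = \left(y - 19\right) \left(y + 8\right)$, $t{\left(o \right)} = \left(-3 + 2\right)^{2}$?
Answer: $-13770$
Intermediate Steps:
$t{\left(o \right)} = 1$ ($t{\left(o \right)} = \left(-1\right)^{2} = 1$)
$V{\left(y \right)} = \left(-19 + y\right) \left(8 + y\right)$
$V{\left(t{\left(-5 \right)} \right)} \left(\left(-1\right) \left(-85\right)\right) = \left(-152 + 1^{2} - 11\right) \left(\left(-1\right) \left(-85\right)\right) = \left(-152 + 1 - 11\right) 85 = \left(-162\right) 85 = -13770$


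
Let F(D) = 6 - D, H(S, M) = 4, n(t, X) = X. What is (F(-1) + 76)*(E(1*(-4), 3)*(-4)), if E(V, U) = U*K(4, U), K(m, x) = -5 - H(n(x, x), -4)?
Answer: 8964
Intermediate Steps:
K(m, x) = -9 (K(m, x) = -5 - 1*4 = -5 - 4 = -9)
E(V, U) = -9*U (E(V, U) = U*(-9) = -9*U)
(F(-1) + 76)*(E(1*(-4), 3)*(-4)) = ((6 - 1*(-1)) + 76)*(-9*3*(-4)) = ((6 + 1) + 76)*(-27*(-4)) = (7 + 76)*108 = 83*108 = 8964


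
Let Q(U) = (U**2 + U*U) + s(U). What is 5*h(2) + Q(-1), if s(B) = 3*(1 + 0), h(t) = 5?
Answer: 30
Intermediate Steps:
s(B) = 3 (s(B) = 3*1 = 3)
Q(U) = 3 + 2*U**2 (Q(U) = (U**2 + U*U) + 3 = (U**2 + U**2) + 3 = 2*U**2 + 3 = 3 + 2*U**2)
5*h(2) + Q(-1) = 5*5 + (3 + 2*(-1)**2) = 25 + (3 + 2*1) = 25 + (3 + 2) = 25 + 5 = 30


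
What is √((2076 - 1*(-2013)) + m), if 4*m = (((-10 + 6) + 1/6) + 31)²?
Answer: √615385/12 ≈ 65.372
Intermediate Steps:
m = 26569/144 (m = (((-10 + 6) + 1/6) + 31)²/4 = ((-4 + ⅙) + 31)²/4 = (-23/6 + 31)²/4 = (163/6)²/4 = (¼)*(26569/36) = 26569/144 ≈ 184.51)
√((2076 - 1*(-2013)) + m) = √((2076 - 1*(-2013)) + 26569/144) = √((2076 + 2013) + 26569/144) = √(4089 + 26569/144) = √(615385/144) = √615385/12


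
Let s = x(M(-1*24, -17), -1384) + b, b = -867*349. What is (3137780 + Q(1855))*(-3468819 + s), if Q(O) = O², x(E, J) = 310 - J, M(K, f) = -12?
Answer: -24800173838940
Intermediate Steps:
b = -302583
s = -300889 (s = (310 - 1*(-1384)) - 302583 = (310 + 1384) - 302583 = 1694 - 302583 = -300889)
(3137780 + Q(1855))*(-3468819 + s) = (3137780 + 1855²)*(-3468819 - 300889) = (3137780 + 3441025)*(-3769708) = 6578805*(-3769708) = -24800173838940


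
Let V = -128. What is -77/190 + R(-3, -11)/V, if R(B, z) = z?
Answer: -3883/12160 ≈ -0.31933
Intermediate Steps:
-77/190 + R(-3, -11)/V = -77/190 - 11/(-128) = -77*1/190 - 11*(-1/128) = -77/190 + 11/128 = -3883/12160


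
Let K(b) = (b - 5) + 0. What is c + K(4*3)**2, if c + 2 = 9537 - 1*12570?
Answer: -2986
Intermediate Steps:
K(b) = -5 + b (K(b) = (-5 + b) + 0 = -5 + b)
c = -3035 (c = -2 + (9537 - 1*12570) = -2 + (9537 - 12570) = -2 - 3033 = -3035)
c + K(4*3)**2 = -3035 + (-5 + 4*3)**2 = -3035 + (-5 + 12)**2 = -3035 + 7**2 = -3035 + 49 = -2986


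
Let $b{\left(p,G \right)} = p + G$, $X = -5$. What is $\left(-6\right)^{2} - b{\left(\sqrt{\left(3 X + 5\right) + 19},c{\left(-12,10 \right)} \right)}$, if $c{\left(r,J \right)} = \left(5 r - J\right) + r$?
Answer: $115$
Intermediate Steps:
$c{\left(r,J \right)} = - J + 6 r$ ($c{\left(r,J \right)} = \left(- J + 5 r\right) + r = - J + 6 r$)
$b{\left(p,G \right)} = G + p$
$\left(-6\right)^{2} - b{\left(\sqrt{\left(3 X + 5\right) + 19},c{\left(-12,10 \right)} \right)} = \left(-6\right)^{2} - \left(\left(\left(-1\right) 10 + 6 \left(-12\right)\right) + \sqrt{\left(3 \left(-5\right) + 5\right) + 19}\right) = 36 - \left(\left(-10 - 72\right) + \sqrt{\left(-15 + 5\right) + 19}\right) = 36 - \left(-82 + \sqrt{-10 + 19}\right) = 36 - \left(-82 + \sqrt{9}\right) = 36 - \left(-82 + 3\right) = 36 - -79 = 36 + 79 = 115$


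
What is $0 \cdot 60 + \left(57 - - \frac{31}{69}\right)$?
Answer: $\frac{3964}{69} \approx 57.449$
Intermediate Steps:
$0 \cdot 60 + \left(57 - - \frac{31}{69}\right) = 0 + \left(57 - \left(-31\right) \frac{1}{69}\right) = 0 + \left(57 - - \frac{31}{69}\right) = 0 + \left(57 + \frac{31}{69}\right) = 0 + \frac{3964}{69} = \frac{3964}{69}$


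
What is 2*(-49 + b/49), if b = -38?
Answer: -4878/49 ≈ -99.551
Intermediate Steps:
2*(-49 + b/49) = 2*(-49 - 38/49) = 2*(-2439/49) = -4878/49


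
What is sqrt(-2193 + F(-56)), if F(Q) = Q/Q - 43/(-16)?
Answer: I*sqrt(35029)/4 ≈ 46.79*I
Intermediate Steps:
F(Q) = 59/16 (F(Q) = 1 - 43*(-1/16) = 1 + 43/16 = 59/16)
sqrt(-2193 + F(-56)) = sqrt(-2193 + 59/16) = sqrt(-35029/16) = I*sqrt(35029)/4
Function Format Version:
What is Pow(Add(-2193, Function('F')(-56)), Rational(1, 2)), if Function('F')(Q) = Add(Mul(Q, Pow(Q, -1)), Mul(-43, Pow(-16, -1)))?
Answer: Mul(Rational(1, 4), I, Pow(35029, Rational(1, 2))) ≈ Mul(46.790, I)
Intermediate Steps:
Function('F')(Q) = Rational(59, 16) (Function('F')(Q) = Add(1, Mul(-43, Rational(-1, 16))) = Add(1, Rational(43, 16)) = Rational(59, 16))
Pow(Add(-2193, Function('F')(-56)), Rational(1, 2)) = Pow(Add(-2193, Rational(59, 16)), Rational(1, 2)) = Pow(Rational(-35029, 16), Rational(1, 2)) = Mul(Rational(1, 4), I, Pow(35029, Rational(1, 2)))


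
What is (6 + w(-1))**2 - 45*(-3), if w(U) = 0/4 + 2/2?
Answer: 184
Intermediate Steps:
w(U) = 1 (w(U) = 0*(1/4) + 2*(1/2) = 0 + 1 = 1)
(6 + w(-1))**2 - 45*(-3) = (6 + 1)**2 - 45*(-3) = 7**2 - 9*(-15) = 49 + 135 = 184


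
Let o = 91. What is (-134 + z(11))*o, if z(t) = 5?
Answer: -11739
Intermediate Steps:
(-134 + z(11))*o = (-134 + 5)*91 = -129*91 = -11739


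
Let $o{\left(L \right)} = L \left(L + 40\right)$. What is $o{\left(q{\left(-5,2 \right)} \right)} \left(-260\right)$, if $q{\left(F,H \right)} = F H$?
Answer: $78000$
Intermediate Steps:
$o{\left(L \right)} = L \left(40 + L\right)$
$o{\left(q{\left(-5,2 \right)} \right)} \left(-260\right) = \left(-5\right) 2 \left(40 - 10\right) \left(-260\right) = - 10 \left(40 - 10\right) \left(-260\right) = \left(-10\right) 30 \left(-260\right) = \left(-300\right) \left(-260\right) = 78000$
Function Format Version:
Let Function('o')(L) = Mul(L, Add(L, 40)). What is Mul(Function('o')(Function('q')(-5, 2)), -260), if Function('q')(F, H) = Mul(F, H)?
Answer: 78000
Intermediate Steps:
Function('o')(L) = Mul(L, Add(40, L))
Mul(Function('o')(Function('q')(-5, 2)), -260) = Mul(Mul(Mul(-5, 2), Add(40, Mul(-5, 2))), -260) = Mul(Mul(-10, Add(40, -10)), -260) = Mul(Mul(-10, 30), -260) = Mul(-300, -260) = 78000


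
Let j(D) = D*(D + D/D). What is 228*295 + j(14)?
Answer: 67470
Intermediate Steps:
j(D) = D*(1 + D) (j(D) = D*(D + 1) = D*(1 + D))
228*295 + j(14) = 228*295 + 14*(1 + 14) = 67260 + 14*15 = 67260 + 210 = 67470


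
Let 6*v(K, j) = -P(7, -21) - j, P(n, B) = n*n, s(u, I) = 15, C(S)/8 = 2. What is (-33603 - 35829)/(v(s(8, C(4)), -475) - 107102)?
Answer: 23144/35677 ≈ 0.64871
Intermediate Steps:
C(S) = 16 (C(S) = 8*2 = 16)
P(n, B) = n**2
v(K, j) = -49/6 - j/6 (v(K, j) = (-1*7**2 - j)/6 = (-1*49 - j)/6 = (-49 - j)/6 = -49/6 - j/6)
(-33603 - 35829)/(v(s(8, C(4)), -475) - 107102) = (-33603 - 35829)/((-49/6 - 1/6*(-475)) - 107102) = -69432/((-49/6 + 475/6) - 107102) = -69432/(71 - 107102) = -69432/(-107031) = -69432*(-1/107031) = 23144/35677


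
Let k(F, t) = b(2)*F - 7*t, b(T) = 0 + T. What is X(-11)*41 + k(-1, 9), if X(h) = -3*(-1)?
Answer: 58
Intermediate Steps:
b(T) = T
k(F, t) = -7*t + 2*F (k(F, t) = 2*F - 7*t = -7*t + 2*F)
X(h) = 3
X(-11)*41 + k(-1, 9) = 3*41 + (-7*9 + 2*(-1)) = 123 + (-63 - 2) = 123 - 65 = 58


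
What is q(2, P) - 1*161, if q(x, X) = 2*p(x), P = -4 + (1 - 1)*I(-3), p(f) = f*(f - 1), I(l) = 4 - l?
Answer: -157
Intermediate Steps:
p(f) = f*(-1 + f)
P = -4 (P = -4 + (1 - 1)*(4 - 1*(-3)) = -4 + 0*(4 + 3) = -4 + 0*7 = -4 + 0 = -4)
q(x, X) = 2*x*(-1 + x) (q(x, X) = 2*(x*(-1 + x)) = 2*x*(-1 + x))
q(2, P) - 1*161 = 2*2*(-1 + 2) - 1*161 = 2*2*1 - 161 = 4 - 161 = -157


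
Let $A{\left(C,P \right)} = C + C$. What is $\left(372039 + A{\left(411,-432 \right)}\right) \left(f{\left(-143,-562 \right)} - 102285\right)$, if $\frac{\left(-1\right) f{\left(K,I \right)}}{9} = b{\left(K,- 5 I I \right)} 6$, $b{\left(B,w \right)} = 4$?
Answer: $-38218625361$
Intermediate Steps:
$A{\left(C,P \right)} = 2 C$
$f{\left(K,I \right)} = -216$ ($f{\left(K,I \right)} = - 9 \cdot 4 \cdot 6 = \left(-9\right) 24 = -216$)
$\left(372039 + A{\left(411,-432 \right)}\right) \left(f{\left(-143,-562 \right)} - 102285\right) = \left(372039 + 2 \cdot 411\right) \left(-216 - 102285\right) = \left(372039 + 822\right) \left(-102501\right) = 372861 \left(-102501\right) = -38218625361$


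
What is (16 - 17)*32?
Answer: -32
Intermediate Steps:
(16 - 17)*32 = -1*32 = -32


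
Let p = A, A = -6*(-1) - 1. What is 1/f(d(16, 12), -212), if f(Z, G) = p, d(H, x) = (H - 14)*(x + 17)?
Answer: ⅕ ≈ 0.20000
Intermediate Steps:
d(H, x) = (-14 + H)*(17 + x)
A = 5 (A = 6 - 1 = 5)
p = 5
f(Z, G) = 5
1/f(d(16, 12), -212) = 1/5 = ⅕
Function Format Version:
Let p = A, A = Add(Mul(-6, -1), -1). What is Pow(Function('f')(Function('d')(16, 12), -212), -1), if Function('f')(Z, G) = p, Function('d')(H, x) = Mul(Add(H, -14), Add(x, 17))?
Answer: Rational(1, 5) ≈ 0.20000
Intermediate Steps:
Function('d')(H, x) = Mul(Add(-14, H), Add(17, x))
A = 5 (A = Add(6, -1) = 5)
p = 5
Function('f')(Z, G) = 5
Pow(Function('f')(Function('d')(16, 12), -212), -1) = Pow(5, -1) = Rational(1, 5)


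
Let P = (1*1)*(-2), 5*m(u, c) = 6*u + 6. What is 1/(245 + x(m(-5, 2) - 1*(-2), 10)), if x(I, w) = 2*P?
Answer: 1/241 ≈ 0.0041494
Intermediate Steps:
m(u, c) = 6/5 + 6*u/5 (m(u, c) = (6*u + 6)/5 = (6 + 6*u)/5 = 6/5 + 6*u/5)
P = -2 (P = 1*(-2) = -2)
x(I, w) = -4 (x(I, w) = 2*(-2) = -4)
1/(245 + x(m(-5, 2) - 1*(-2), 10)) = 1/(245 - 4) = 1/241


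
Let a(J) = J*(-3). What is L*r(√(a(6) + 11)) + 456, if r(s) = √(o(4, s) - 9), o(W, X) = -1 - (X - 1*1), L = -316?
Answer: 456 - 316*√(-9 - I*√7) ≈ 318.11 + 957.98*I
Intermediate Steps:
o(W, X) = -X (o(W, X) = -1 - (X - 1) = -1 - (-1 + X) = -1 + (1 - X) = -X)
a(J) = -3*J
r(s) = √(-9 - s) (r(s) = √(-s - 9) = √(-9 - s))
L*r(√(a(6) + 11)) + 456 = -316*√(-9 - √(-3*6 + 11)) + 456 = -316*√(-9 - √(-18 + 11)) + 456 = -316*√(-9 - √(-7)) + 456 = -316*√(-9 - I*√7) + 456 = 456 - 316*√(-9 - I*√7)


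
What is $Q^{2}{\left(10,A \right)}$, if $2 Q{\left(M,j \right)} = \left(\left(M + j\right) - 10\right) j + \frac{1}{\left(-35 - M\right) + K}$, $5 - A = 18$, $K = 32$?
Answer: $\frac{1205604}{169} \approx 7133.8$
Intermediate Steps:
$A = -13$ ($A = 5 - 18 = -13$)
$Q{\left(M,j \right)} = \frac{1}{2 \left(-3 - M\right)} + \frac{j \left(-10 + M + j\right)}{2}$ ($Q{\left(M,j \right)} = \frac{\left(\left(M + j\right) - 10\right) j + \frac{1}{\left(-35 - M\right) + 32}}{2} = \frac{\left(-10 + M + j\right) j + \frac{1}{-3 - M}}{2} = \frac{j \left(-10 + M + j\right) + \frac{1}{-3 - M}}{2} = \frac{\frac{1}{-3 - M} + j \left(-10 + M + j\right)}{2} = \frac{1}{2 \left(-3 - M\right)} + \frac{j \left(-10 + M + j\right)}{2}$)
$Q^{2}{\left(10,A \right)} = \left(\frac{-1 - -390 + 3 \left(-13\right)^{2} + 10 \left(-13\right)^{2} - 13 \cdot 10^{2} - 70 \left(-13\right)}{2 \left(3 + 10\right)}\right)^{2} = \left(\frac{-1 + 390 + 3 \cdot 169 + 10 \cdot 169 - 1300 + 910}{2 \cdot 13}\right)^{2} = \left(\frac{1}{2} \cdot \frac{1}{13} \left(-1 + 390 + 507 + 1690 - 1300 + 910\right)\right)^{2} = \left(\frac{1}{2} \cdot \frac{1}{13} \cdot 2196\right)^{2} = \left(\frac{1098}{13}\right)^{2} = \frac{1205604}{169}$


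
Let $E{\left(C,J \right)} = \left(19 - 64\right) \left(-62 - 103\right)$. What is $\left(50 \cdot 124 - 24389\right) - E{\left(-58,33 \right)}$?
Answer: $-25614$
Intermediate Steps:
$E{\left(C,J \right)} = 7425$ ($E{\left(C,J \right)} = \left(-45\right) \left(-165\right) = 7425$)
$\left(50 \cdot 124 - 24389\right) - E{\left(-58,33 \right)} = \left(50 \cdot 124 - 24389\right) - 7425 = \left(6200 - 24389\right) - 7425 = -18189 - 7425 = -25614$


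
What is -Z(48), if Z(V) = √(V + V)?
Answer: -4*√6 ≈ -9.7980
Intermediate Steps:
Z(V) = √2*√V (Z(V) = √(2*V) = √2*√V)
-Z(48) = -√2*√48 = -√2*4*√3 = -4*√6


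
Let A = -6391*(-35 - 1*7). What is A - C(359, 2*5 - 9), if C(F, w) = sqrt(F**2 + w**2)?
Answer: 268422 - sqrt(128882) ≈ 2.6806e+5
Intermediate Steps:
A = 268422 (A = -6391*(-35 - 7) = -6391*(-42) = 268422)
A - C(359, 2*5 - 9) = 268422 - sqrt(359**2 + (2*5 - 9)**2) = 268422 - sqrt(128881 + (10 - 9)**2) = 268422 - sqrt(128881 + 1**2) = 268422 - sqrt(128881 + 1) = 268422 - sqrt(128882)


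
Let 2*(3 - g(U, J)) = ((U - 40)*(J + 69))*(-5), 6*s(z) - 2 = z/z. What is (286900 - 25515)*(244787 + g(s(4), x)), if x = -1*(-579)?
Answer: 47258408000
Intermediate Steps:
s(z) = 1/2 (s(z) = 1/3 + (z/z)/6 = 1/3 + (1/6)*1 = 1/3 + 1/6 = 1/2)
x = 579
g(U, J) = 3 + 5*(-40 + U)*(69 + J)/2 (g(U, J) = 3 - (U - 40)*(J + 69)*(-5)/2 = 3 - (-40 + U)*(69 + J)*(-5)/2 = 3 - (-5)*(-40 + U)*(69 + J)/2 = 3 + 5*(-40 + U)*(69 + J)/2)
(286900 - 25515)*(244787 + g(s(4), x)) = (286900 - 25515)*(244787 + (-6897 - 100*579 + (345/2)*(1/2) + (5/2)*579*(1/2))) = 261385*(244787 + (-6897 - 57900 + 345/4 + 2895/4)) = 261385*(244787 - 63987) = 261385*180800 = 47258408000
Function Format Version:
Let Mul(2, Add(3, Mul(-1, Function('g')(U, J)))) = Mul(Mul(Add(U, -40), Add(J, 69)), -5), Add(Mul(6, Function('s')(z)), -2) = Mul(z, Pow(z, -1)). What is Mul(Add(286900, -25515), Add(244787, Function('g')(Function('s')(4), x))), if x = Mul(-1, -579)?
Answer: 47258408000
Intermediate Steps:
Function('s')(z) = Rational(1, 2) (Function('s')(z) = Add(Rational(1, 3), Mul(Rational(1, 6), Mul(z, Pow(z, -1)))) = Add(Rational(1, 3), Mul(Rational(1, 6), 1)) = Add(Rational(1, 3), Rational(1, 6)) = Rational(1, 2))
x = 579
Function('g')(U, J) = Add(3, Mul(Rational(5, 2), Add(-40, U), Add(69, J))) (Function('g')(U, J) = Add(3, Mul(Rational(-1, 2), Mul(Mul(Add(U, -40), Add(J, 69)), -5))) = Add(3, Mul(Rational(-1, 2), Mul(Mul(Add(-40, U), Add(69, J)), -5))) = Add(3, Mul(Rational(-1, 2), Mul(-5, Add(-40, U), Add(69, J)))) = Add(3, Mul(Rational(5, 2), Add(-40, U), Add(69, J))))
Mul(Add(286900, -25515), Add(244787, Function('g')(Function('s')(4), x))) = Mul(Add(286900, -25515), Add(244787, Add(-6897, Mul(-100, 579), Mul(Rational(345, 2), Rational(1, 2)), Mul(Rational(5, 2), 579, Rational(1, 2))))) = Mul(261385, Add(244787, Add(-6897, -57900, Rational(345, 4), Rational(2895, 4)))) = Mul(261385, Add(244787, -63987)) = Mul(261385, 180800) = 47258408000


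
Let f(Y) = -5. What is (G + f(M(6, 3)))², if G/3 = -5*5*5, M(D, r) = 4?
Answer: 144400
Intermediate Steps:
G = -375 (G = 3*(-5*5*5) = 3*(-25*5) = 3*(-125) = -375)
(G + f(M(6, 3)))² = (-375 - 5)² = (-380)² = 144400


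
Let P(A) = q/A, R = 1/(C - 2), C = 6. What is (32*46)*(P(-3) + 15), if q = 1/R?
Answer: 60352/3 ≈ 20117.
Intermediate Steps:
R = ¼ (R = 1/(6 - 2) = 1/4 = ¼ ≈ 0.25000)
q = 4 (q = 1/(¼) = 4)
P(A) = 4/A
(32*46)*(P(-3) + 15) = (32*46)*(4/(-3) + 15) = 1472*(4*(-⅓) + 15) = 1472*(-4/3 + 15) = 1472*(41/3) = 60352/3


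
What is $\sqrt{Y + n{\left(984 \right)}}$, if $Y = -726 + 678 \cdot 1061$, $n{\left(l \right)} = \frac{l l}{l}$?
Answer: $16 \sqrt{2811} \approx 848.3$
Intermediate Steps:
$n{\left(l \right)} = l$ ($n{\left(l \right)} = \frac{l^{2}}{l} = l$)
$Y = 718632$ ($Y = -726 + 719358 = 718632$)
$\sqrt{Y + n{\left(984 \right)}} = \sqrt{718632 + 984} = \sqrt{719616} = 16 \sqrt{2811}$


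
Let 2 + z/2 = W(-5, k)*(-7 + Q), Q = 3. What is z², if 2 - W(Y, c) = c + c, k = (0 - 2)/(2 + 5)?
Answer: 29584/49 ≈ 603.75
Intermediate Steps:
k = -2/7 ≈ -0.28571
W(Y, c) = 2 - 2*c (W(Y, c) = 2 - (c + c) = 2 - 2*c)
z = -172/7 (z = -4 + 2*((2 - 2*(-2/7))*(-7 + 3)) = -4 + 2*((2 + 4/7)*(-4)) = -4 + 2*((18/7)*(-4)) = -4 + 2*(-72/7) = -4 - 144/7 = -172/7 ≈ -24.571)
z² = (-172/7)² = 29584/49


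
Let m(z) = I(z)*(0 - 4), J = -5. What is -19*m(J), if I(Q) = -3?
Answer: -228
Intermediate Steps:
m(z) = 12 (m(z) = -3*(0 - 4) = -3*(-4) = 12)
-19*m(J) = -19*12 = -228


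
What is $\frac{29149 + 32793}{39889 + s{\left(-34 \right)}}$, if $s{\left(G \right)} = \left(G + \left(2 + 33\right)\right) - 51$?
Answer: $\frac{61942}{39839} \approx 1.5548$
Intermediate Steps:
$s{\left(G \right)} = -16 + G$ ($s{\left(G \right)} = \left(G + 35\right) - 51 = \left(35 + G\right) - 51 = -16 + G$)
$\frac{29149 + 32793}{39889 + s{\left(-34 \right)}} = \frac{29149 + 32793}{39889 - 50} = \frac{61942}{39889 - 50} = \frac{61942}{39839}$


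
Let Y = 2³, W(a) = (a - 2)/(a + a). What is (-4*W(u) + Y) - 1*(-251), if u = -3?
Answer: 767/3 ≈ 255.67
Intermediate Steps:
W(a) = (-2 + a)/(2*a) (W(a) = (-2 + a)/((2*a)) = (-2 + a)*(1/(2*a)) = (-2 + a)/(2*a))
Y = 8
(-4*W(u) + Y) - 1*(-251) = (-2*(-2 - 3)/(-3) + 8) - 1*(-251) = (-2*(-1)*(-5)/3 + 8) + 251 = (-4*⅚ + 8) + 251 = (-10/3 + 8) + 251 = 14/3 + 251 = 767/3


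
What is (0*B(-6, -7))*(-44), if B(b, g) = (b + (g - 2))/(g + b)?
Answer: 0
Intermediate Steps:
B(b, g) = (-2 + b + g)/(b + g) (B(b, g) = (b + (-2 + g))/(b + g) = (-2 + b + g)/(b + g))
(0*B(-6, -7))*(-44) = (0*((-2 - 6 - 7)/(-6 - 7)))*(-44) = (0*(-15/(-13)))*(-44) = (0*(-1/13*(-15)))*(-44) = (0*(15/13))*(-44) = 0*(-44) = 0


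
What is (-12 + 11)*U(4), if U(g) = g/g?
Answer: -1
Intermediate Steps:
U(g) = 1
(-12 + 11)*U(4) = (-12 + 11)*1 = -1*1 = -1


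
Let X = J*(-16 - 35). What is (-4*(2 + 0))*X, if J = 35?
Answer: 14280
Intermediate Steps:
X = -1785 (X = 35*(-16 - 35) = 35*(-51) = -1785)
(-4*(2 + 0))*X = -4*(2 + 0)*(-1785) = -4*2*(-1785) = -8*(-1785) = 14280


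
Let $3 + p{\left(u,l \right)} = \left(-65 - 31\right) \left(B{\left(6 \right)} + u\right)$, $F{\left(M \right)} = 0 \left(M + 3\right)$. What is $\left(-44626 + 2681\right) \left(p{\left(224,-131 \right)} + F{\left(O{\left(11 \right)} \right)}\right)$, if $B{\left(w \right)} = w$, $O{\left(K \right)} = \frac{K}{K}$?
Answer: $926271435$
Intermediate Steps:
$O{\left(K \right)} = 1$
$F{\left(M \right)} = 0$ ($F{\left(M \right)} = 0 \left(3 + M\right) = 0$)
$p{\left(u,l \right)} = -579 - 96 u$ ($p{\left(u,l \right)} = -3 + \left(-65 - 31\right) \left(6 + u\right) = -3 - 96 \left(6 + u\right) = -3 - \left(576 + 96 u\right) = -579 - 96 u$)
$\left(-44626 + 2681\right) \left(p{\left(224,-131 \right)} + F{\left(O{\left(11 \right)} \right)}\right) = \left(-44626 + 2681\right) \left(\left(-579 - 21504\right) + 0\right) = - 41945 \left(\left(-579 - 21504\right) + 0\right) = - 41945 \left(-22083 + 0\right) = \left(-41945\right) \left(-22083\right) = 926271435$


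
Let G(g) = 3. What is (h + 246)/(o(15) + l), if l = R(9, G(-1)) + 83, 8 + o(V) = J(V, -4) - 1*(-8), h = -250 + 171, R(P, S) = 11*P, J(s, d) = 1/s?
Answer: 2505/2731 ≈ 0.91725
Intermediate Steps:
h = -79
o(V) = 1/V (o(V) = -8 + (1/V - 1*(-8)) = -8 + (1/V + 8) = -8 + (8 + 1/V) = 1/V)
l = 182 (l = 11*9 + 83 = 99 + 83 = 182)
(h + 246)/(o(15) + l) = (-79 + 246)/(1/15 + 182) = 167/(1/15 + 182) = 167/(2731/15) = 167*(15/2731) = 2505/2731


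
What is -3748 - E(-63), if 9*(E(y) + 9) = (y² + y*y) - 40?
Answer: -41549/9 ≈ -4616.6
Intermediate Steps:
E(y) = -121/9 + 2*y²/9 (E(y) = -9 + ((y² + y*y) - 40)/9 = -9 + ((y² + y²) - 40)/9 = -9 + (2*y² - 40)/9 = -9 + (-40 + 2*y²)/9 = -9 + (-40/9 + 2*y²/9) = -121/9 + 2*y²/9)
-3748 - E(-63) = -3748 - (-121/9 + (2/9)*(-63)²) = -3748 - (-121/9 + (2/9)*3969) = -3748 - (-121/9 + 882) = -3748 - 1*7817/9 = -3748 - 7817/9 = -41549/9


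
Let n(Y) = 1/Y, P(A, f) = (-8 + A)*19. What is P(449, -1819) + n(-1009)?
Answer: 8454410/1009 ≈ 8379.0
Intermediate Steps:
P(A, f) = -152 + 19*A
P(449, -1819) + n(-1009) = (-152 + 19*449) + 1/(-1009) = (-152 + 8531) - 1/1009 = 8379 - 1/1009 = 8454410/1009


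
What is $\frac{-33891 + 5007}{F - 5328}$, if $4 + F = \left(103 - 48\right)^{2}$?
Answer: $\frac{9628}{769} \approx 12.52$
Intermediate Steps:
$F = 3021$ ($F = -4 + \left(103 - 48\right)^{2} = -4 + 55^{2} = -4 + 3025 = 3021$)
$\frac{-33891 + 5007}{F - 5328} = \frac{-33891 + 5007}{3021 - 5328} = - \frac{28884}{-2307} = \left(-28884\right) \left(- \frac{1}{2307}\right) = \frac{9628}{769}$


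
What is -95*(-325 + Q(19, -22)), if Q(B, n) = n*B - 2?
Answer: 70775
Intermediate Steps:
Q(B, n) = -2 + B*n (Q(B, n) = B*n - 2 = -2 + B*n)
-95*(-325 + Q(19, -22)) = -95*(-325 + (-2 + 19*(-22))) = -95*(-325 + (-2 - 418)) = -95*(-325 - 420) = -95*(-745) = 70775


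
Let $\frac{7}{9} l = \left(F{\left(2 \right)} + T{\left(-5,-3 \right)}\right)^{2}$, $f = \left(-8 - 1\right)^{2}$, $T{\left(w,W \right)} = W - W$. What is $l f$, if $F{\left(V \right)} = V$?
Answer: $\frac{2916}{7} \approx 416.57$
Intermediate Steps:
$T{\left(w,W \right)} = 0$
$f = 81$ ($f = \left(-9\right)^{2} = 81$)
$l = \frac{36}{7}$ ($l = \frac{9 \left(2 + 0\right)^{2}}{7} = \frac{9 \cdot 2^{2}}{7} = \frac{9}{7} \cdot 4 = \frac{36}{7} \approx 5.1429$)
$l f = \frac{36}{7} \cdot 81 = \frac{2916}{7}$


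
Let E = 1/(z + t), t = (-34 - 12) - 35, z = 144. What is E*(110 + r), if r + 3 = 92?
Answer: 199/63 ≈ 3.1587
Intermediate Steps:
r = 89 (r = -3 + 92 = 89)
t = -81 (t = -46 - 35 = -81)
E = 1/63 (E = 1/(144 - 81) = 1/63 ≈ 0.015873)
E*(110 + r) = (110 + 89)/63 = (1/63)*199 = 199/63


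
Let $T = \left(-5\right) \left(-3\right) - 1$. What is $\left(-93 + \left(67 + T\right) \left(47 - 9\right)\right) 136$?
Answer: $405960$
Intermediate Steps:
$T = 14$ ($T = 15 - 1 = 14$)
$\left(-93 + \left(67 + T\right) \left(47 - 9\right)\right) 136 = \left(-93 + \left(67 + 14\right) \left(47 - 9\right)\right) 136 = \left(-93 + 81 \cdot 38\right) 136 = \left(-93 + 3078\right) 136 = 2985 \cdot 136 = 405960$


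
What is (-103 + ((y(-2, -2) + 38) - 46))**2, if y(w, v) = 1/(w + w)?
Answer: 198025/16 ≈ 12377.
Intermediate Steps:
y(w, v) = 1/(2*w)
(-103 + ((y(-2, -2) + 38) - 46))**2 = (-103 + (((1/2)/(-2) + 38) - 46))**2 = (-103 + (((1/2)*(-1/2) + 38) - 46))**2 = (-103 + ((-1/4 + 38) - 46))**2 = (-103 + (151/4 - 46))**2 = (-103 - 33/4)**2 = (-445/4)**2 = 198025/16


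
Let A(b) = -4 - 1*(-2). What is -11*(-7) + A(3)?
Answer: 75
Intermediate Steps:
A(b) = -2 (A(b) = -4 + 2 = -2)
-11*(-7) + A(3) = -11*(-7) - 2 = 77 - 2 = 75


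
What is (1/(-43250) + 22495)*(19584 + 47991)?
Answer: 2629772348547/1730 ≈ 1.5201e+9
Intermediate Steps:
(1/(-43250) + 22495)*(19584 + 47991) = (-1/43250 + 22495)*67575 = (972908749/43250)*67575 = 2629772348547/1730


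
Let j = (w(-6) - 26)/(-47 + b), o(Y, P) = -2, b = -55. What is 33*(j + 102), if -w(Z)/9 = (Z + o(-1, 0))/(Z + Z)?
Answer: 57398/17 ≈ 3376.4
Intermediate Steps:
w(Z) = -9*(-2 + Z)/(2*Z) (w(Z) = -9*(Z - 2)/(Z + Z) = -9*(-2 + Z)/(2*Z))
j = 16/51 (j = ((-9/2 + 9/(-6)) - 26)/(-47 - 55) = ((-9/2 + 9*(-1/6)) - 26)/(-102) = ((-9/2 - 3/2) - 26)*(-1/102) = (-6 - 26)*(-1/102) = -32*(-1/102) = 16/51 ≈ 0.31373)
33*(j + 102) = 33*(16/51 + 102) = 33*(5218/51) = 57398/17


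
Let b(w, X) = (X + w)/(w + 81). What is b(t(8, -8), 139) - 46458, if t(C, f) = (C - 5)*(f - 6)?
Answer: -1811765/39 ≈ -46456.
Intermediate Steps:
t(C, f) = (-6 + f)*(-5 + C) (t(C, f) = (-5 + C)*(-6 + f) = (-6 + f)*(-5 + C))
b(w, X) = (X + w)/(81 + w)
b(t(8, -8), 139) - 46458 = (139 + (30 - 6*8 - 5*(-8) + 8*(-8)))/(81 + (30 - 6*8 - 5*(-8) + 8*(-8))) - 46458 = (139 + (30 - 48 + 40 - 64))/(81 + (30 - 48 + 40 - 64)) - 46458 = (139 - 42)/(81 - 42) - 46458 = 97/39 - 46458 = -1811765/39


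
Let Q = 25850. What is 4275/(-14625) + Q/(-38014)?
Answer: -1201258/1235455 ≈ -0.97232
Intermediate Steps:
4275/(-14625) + Q/(-38014) = 4275/(-14625) + 25850/(-38014) = 4275*(-1/14625) + 25850*(-1/38014) = -19/65 - 12925/19007 = -1201258/1235455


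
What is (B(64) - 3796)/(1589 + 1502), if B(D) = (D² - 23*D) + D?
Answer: -1108/3091 ≈ -0.35846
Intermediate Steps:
B(D) = D² - 22*D
(B(64) - 3796)/(1589 + 1502) = (64*(-22 + 64) - 3796)/(1589 + 1502) = (64*42 - 3796)/3091 = (2688 - 3796)*(1/3091) = -1108*1/3091 = -1108/3091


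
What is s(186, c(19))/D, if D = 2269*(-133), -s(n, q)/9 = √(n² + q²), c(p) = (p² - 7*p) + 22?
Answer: 18*√24274/301777 ≈ 0.0092930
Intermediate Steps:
c(p) = 22 + p² - 7*p
s(n, q) = -9*√(n² + q²)
D = -301777
s(186, c(19))/D = -9*√(186² + (22 + 19² - 7*19)²)/(-301777) = -9*√(34596 + (22 + 361 - 133)²)*(-1/301777) = -9*√(34596 + 250²)*(-1/301777) = -9*√(34596 + 62500)*(-1/301777) = -18*√24274*(-1/301777) = 18*√24274/301777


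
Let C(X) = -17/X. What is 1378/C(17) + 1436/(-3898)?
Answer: -2686440/1949 ≈ -1378.4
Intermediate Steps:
1378/C(17) + 1436/(-3898) = 1378/((-17/17)) + 1436/(-3898) = 1378/((-17*1/17)) + 1436*(-1/3898) = 1378/(-1) - 718/1949 = 1378*(-1) - 718/1949 = -1378 - 718/1949 = -2686440/1949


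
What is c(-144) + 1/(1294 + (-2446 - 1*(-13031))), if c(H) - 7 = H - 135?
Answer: -3231087/11879 ≈ -272.00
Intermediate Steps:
c(H) = -128 + H (c(H) = 7 + (H - 135) = 7 + (-135 + H) = -128 + H)
c(-144) + 1/(1294 + (-2446 - 1*(-13031))) = (-128 - 144) + 1/(1294 + (-2446 - 1*(-13031))) = -272 + 1/(1294 + (-2446 + 13031)) = -272 + 1/(1294 + 10585) = -272 + 1/11879 = -3231087/11879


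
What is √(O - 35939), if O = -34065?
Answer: 2*I*√17501 ≈ 264.58*I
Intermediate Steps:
√(O - 35939) = √(-34065 - 35939) = √(-70004) = 2*I*√17501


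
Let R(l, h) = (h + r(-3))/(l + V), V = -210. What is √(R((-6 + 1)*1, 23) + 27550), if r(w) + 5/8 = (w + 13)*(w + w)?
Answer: √11020070/20 ≈ 165.98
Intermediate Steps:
r(w) = -5/8 + 2*w*(13 + w) (r(w) = -5/8 + (w + 13)*(w + w) = -5/8 + (13 + w)*(2*w) = -5/8 + 2*w*(13 + w))
R(l, h) = (-485/8 + h)/(-210 + l) (R(l, h) = (h + (-5/8 + 2*(-3)² + 26*(-3)))/(l - 210) = (h + (-5/8 + 2*9 - 78))/(-210 + l) = (h + (-5/8 + 18 - 78))/(-210 + l) = (h - 485/8)/(-210 + l) = (-485/8 + h)/(-210 + l))
√(R((-6 + 1)*1, 23) + 27550) = √((-485/8 + 23)/(-210 + (-6 + 1)*1) + 27550) = √(-301/8/(-210 - 5*1) + 27550) = √(-301/8/(-210 - 5) + 27550) = √(-301/8/(-215) + 27550) = √(-1/215*(-301/8) + 27550) = √(7/40 + 27550) = √(1102007/40) = √11020070/20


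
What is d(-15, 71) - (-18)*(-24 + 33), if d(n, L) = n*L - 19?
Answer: -922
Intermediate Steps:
d(n, L) = -19 + L*n (d(n, L) = L*n - 19 = -19 + L*n)
d(-15, 71) - (-18)*(-24 + 33) = (-19 + 71*(-15)) - (-18)*(-24 + 33) = (-19 - 1065) - (-18)*9 = -1084 - 1*(-162) = -1084 + 162 = -922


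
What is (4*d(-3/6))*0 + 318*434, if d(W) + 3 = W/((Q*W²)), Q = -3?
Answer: 138012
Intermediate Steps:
d(W) = -3 - 1/(3*W) (d(W) = -3 + W/((-3*W²)) = -3 + W*(-1/(3*W²)) = -3 - 1/(3*W))
(4*d(-3/6))*0 + 318*434 = (4*(-3 - 1/(3*((-3/6)))))*0 + 318*434 = (4*(-3 - 1/(3*((-3*⅙)))))*0 + 138012 = (4*(-3 - 1/(3*(-½))))*0 + 138012 = (4*(-3 - ⅓*(-2)))*0 + 138012 = (4*(-3 + ⅔))*0 + 138012 = (4*(-7/3))*0 + 138012 = -28/3*0 + 138012 = 0 + 138012 = 138012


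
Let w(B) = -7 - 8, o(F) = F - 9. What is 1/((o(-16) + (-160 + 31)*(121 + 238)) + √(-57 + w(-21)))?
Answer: -5792/268378121 - 3*I*√2/1073512484 ≈ -2.1581e-5 - 3.9521e-9*I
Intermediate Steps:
o(F) = -9 + F
w(B) = -15
1/((o(-16) + (-160 + 31)*(121 + 238)) + √(-57 + w(-21))) = 1/(((-9 - 16) + (-160 + 31)*(121 + 238)) + √(-57 - 15)) = 1/((-25 - 129*359) + √(-72)) = 1/((-25 - 46311) + 6*I*√2) = 1/(-46336 + 6*I*√2)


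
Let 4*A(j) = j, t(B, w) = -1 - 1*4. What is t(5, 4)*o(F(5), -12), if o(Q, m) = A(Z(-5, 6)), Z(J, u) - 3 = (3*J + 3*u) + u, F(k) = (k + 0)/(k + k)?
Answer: -15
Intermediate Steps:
t(B, w) = -5 (t(B, w) = -1 - 4 = -5)
F(k) = 1/2 (F(k) = k/((2*k)) = k*(1/(2*k)) = 1/2)
Z(J, u) = 3 + 3*J + 4*u (Z(J, u) = 3 + ((3*J + 3*u) + u) = 3 + (3*J + 4*u) = 3 + 3*J + 4*u)
A(j) = j/4
o(Q, m) = 3 (o(Q, m) = (3 + 3*(-5) + 4*6)/4 = (3 - 15 + 24)/4 = (1/4)*12 = 3)
t(5, 4)*o(F(5), -12) = -5*3 = -15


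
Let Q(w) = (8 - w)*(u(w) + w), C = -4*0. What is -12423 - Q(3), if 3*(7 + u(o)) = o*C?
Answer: -12403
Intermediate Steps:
C = 0
u(o) = -7 (u(o) = -7 + (o*0)/3 = -7 + (1/3)*0 = -7 + 0 = -7)
Q(w) = (-7 + w)*(8 - w) (Q(w) = (8 - w)*(-7 + w) = (-7 + w)*(8 - w))
-12423 - Q(3) = -12423 - (-56 - 1*3**2 + 15*3) = -12423 - (-56 - 1*9 + 45) = -12423 - (-56 - 9 + 45) = -12423 - 1*(-20) = -12423 + 20 = -12403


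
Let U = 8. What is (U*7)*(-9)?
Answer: -504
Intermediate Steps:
(U*7)*(-9) = (8*7)*(-9) = 56*(-9) = -504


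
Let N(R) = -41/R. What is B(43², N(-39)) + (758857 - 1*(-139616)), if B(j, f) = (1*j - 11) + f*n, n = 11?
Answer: 35112580/39 ≈ 9.0032e+5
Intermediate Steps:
B(j, f) = -11 + j + 11*f (B(j, f) = (1*j - 11) + f*11 = (j - 11) + 11*f = (-11 + j) + 11*f = -11 + j + 11*f)
B(43², N(-39)) + (758857 - 1*(-139616)) = (-11 + 43² + 11*(-41/(-39))) + (758857 - 1*(-139616)) = (-11 + 1849 + 11*(-41*(-1/39))) + (758857 + 139616) = (-11 + 1849 + 11*(41/39)) + 898473 = (-11 + 1849 + 451/39) + 898473 = 72133/39 + 898473 = 35112580/39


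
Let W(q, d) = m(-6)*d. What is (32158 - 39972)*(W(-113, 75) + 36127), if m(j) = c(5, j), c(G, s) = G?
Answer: -285226628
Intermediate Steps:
m(j) = 5
W(q, d) = 5*d
(32158 - 39972)*(W(-113, 75) + 36127) = (32158 - 39972)*(5*75 + 36127) = -7814*(375 + 36127) = -7814*36502 = -285226628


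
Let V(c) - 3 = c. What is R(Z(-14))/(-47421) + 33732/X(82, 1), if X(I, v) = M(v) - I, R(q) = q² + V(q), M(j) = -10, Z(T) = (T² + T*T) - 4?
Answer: -403372798/1090683 ≈ -369.83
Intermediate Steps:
V(c) = 3 + c
Z(T) = -4 + 2*T² (Z(T) = (T² + T²) - 4 = 2*T² - 4 = -4 + 2*T²)
R(q) = 3 + q + q² (R(q) = q² + (3 + q) = 3 + q + q²)
X(I, v) = -10 - I
R(Z(-14))/(-47421) + 33732/X(82, 1) = (3 + (-4 + 2*(-14)²) + (-4 + 2*(-14)²)²)/(-47421) + 33732/(-10 - 1*82) = (3 + (-4 + 2*196) + (-4 + 2*196)²)*(-1/47421) + 33732/(-10 - 82) = (3 + (-4 + 392) + (-4 + 392)²)*(-1/47421) + 33732/(-92) = (3 + 388 + 388²)*(-1/47421) + 33732*(-1/92) = (3 + 388 + 150544)*(-1/47421) - 8433/23 = 150935*(-1/47421) - 8433/23 = -150935/47421 - 8433/23 = -403372798/1090683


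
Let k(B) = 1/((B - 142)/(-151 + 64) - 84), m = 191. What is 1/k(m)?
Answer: -7357/87 ≈ -84.563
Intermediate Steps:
k(B) = 1/(-7166/87 - B/87) (k(B) = 1/((-142 + B)/(-87) - 84) = 1/((-142 + B)*(-1/87) - 84) = 1/((142/87 - B/87) - 84) = 1/(-7166/87 - B/87))
1/k(m) = 1/(-87/(7166 + 191)) = 1/(-87/7357) = -7357/87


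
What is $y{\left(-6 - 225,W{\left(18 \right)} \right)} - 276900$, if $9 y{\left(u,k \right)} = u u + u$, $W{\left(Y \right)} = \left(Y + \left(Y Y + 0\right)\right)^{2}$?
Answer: $- \frac{812990}{3} \approx -2.71 \cdot 10^{5}$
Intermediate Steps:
$W{\left(Y \right)} = \left(Y + Y^{2}\right)^{2}$ ($W{\left(Y \right)} = \left(Y + \left(Y^{2} + 0\right)\right)^{2} = \left(Y + Y^{2}\right)^{2}$)
$y{\left(u,k \right)} = \frac{u}{9} + \frac{u^{2}}{9}$ ($y{\left(u,k \right)} = \frac{u u + u}{9} = \frac{u^{2} + u}{9} = \frac{u + u^{2}}{9} = \frac{u}{9} + \frac{u^{2}}{9}$)
$y{\left(-6 - 225,W{\left(18 \right)} \right)} - 276900 = \frac{\left(-6 - 225\right) \left(1 - 231\right)}{9} - 276900 = \frac{1}{9} \left(-231\right) \left(1 - 231\right) - 276900 = \frac{1}{9} \left(-231\right) \left(-230\right) - 276900 = \frac{17710}{3} - 276900 = - \frac{812990}{3}$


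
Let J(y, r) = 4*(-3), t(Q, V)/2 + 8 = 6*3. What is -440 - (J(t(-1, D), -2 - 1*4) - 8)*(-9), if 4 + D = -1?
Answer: -620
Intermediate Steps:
D = -5 (D = -4 - 1 = -5)
t(Q, V) = 20 (t(Q, V) = -16 + 2*(6*3) = -16 + 2*18 = -16 + 36 = 20)
J(y, r) = -12
-440 - (J(t(-1, D), -2 - 1*4) - 8)*(-9) = -440 - (-12 - 8)*(-9) = -440 - (-20)*(-9) = -440 - 1*180 = -440 - 180 = -620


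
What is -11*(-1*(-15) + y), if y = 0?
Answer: -165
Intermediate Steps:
-11*(-1*(-15) + y) = -11*(-1*(-15) + 0) = -11*(15 + 0) = -11*15 = -165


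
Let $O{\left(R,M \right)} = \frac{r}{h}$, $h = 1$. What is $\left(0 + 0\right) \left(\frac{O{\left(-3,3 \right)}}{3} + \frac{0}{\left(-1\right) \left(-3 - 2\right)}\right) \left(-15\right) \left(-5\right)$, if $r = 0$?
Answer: $0$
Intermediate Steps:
$O{\left(R,M \right)} = 0$ ($O{\left(R,M \right)} = \frac{0}{1} = 0 \cdot 1 = 0$)
$\left(0 + 0\right) \left(\frac{O{\left(-3,3 \right)}}{3} + \frac{0}{\left(-1\right) \left(-3 - 2\right)}\right) \left(-15\right) \left(-5\right) = \left(0 + 0\right) \left(\frac{0}{3} + \frac{0}{\left(-1\right) \left(-3 - 2\right)}\right) \left(-15\right) \left(-5\right) = 0 \left(0 \cdot \frac{1}{3} + \frac{0}{\left(-1\right) \left(-5\right)}\right) \left(-15\right) \left(-5\right) = 0 \left(0 + \frac{0}{5}\right) \left(-15\right) \left(-5\right) = 0 \left(0 + 0 \cdot \frac{1}{5}\right) \left(-15\right) \left(-5\right) = 0 \left(0 + 0\right) \left(-15\right) \left(-5\right) = 0 \cdot 0 \left(-15\right) \left(-5\right) = 0 \left(-15\right) \left(-5\right) = 0 \left(-5\right) = 0$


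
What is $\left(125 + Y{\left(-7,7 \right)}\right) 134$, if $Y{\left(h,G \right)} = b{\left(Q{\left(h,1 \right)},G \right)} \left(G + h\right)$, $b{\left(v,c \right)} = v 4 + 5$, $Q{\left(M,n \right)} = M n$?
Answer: $16750$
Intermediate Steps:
$b{\left(v,c \right)} = 5 + 4 v$ ($b{\left(v,c \right)} = 4 v + 5 = 5 + 4 v$)
$Y{\left(h,G \right)} = \left(5 + 4 h\right) \left(G + h\right)$ ($Y{\left(h,G \right)} = \left(5 + 4 h 1\right) \left(G + h\right) = \left(5 + 4 h\right) \left(G + h\right)$)
$\left(125 + Y{\left(-7,7 \right)}\right) 134 = \left(125 + \left(5 + 4 \left(-7\right)\right) \left(7 - 7\right)\right) 134 = \left(125 + \left(5 - 28\right) 0\right) 134 = \left(125 - 0\right) 134 = \left(125 + 0\right) 134 = 125 \cdot 134 = 16750$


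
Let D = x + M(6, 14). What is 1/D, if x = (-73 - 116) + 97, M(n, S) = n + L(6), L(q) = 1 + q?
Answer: -1/79 ≈ -0.012658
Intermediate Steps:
M(n, S) = 7 + n (M(n, S) = n + (1 + 6) = n + 7 = 7 + n)
x = -92 (x = -189 + 97 = -92)
D = -79 (D = -92 + (7 + 6) = -92 + 13 = -79)
1/D = 1/(-79) = -1/79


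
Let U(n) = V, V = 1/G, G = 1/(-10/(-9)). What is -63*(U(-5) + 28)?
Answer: -1834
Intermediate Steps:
G = 9/10 (G = 1/(-10*(-⅑)) = 1/(10/9) = 9/10 ≈ 0.90000)
V = 10/9 (V = 1/(9/10) = 10/9 ≈ 1.1111)
U(n) = 10/9
-63*(U(-5) + 28) = -63*(10/9 + 28) = -63*262/9 = -1834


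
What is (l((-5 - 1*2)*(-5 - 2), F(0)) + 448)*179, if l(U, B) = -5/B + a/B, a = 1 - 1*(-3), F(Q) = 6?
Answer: 480973/6 ≈ 80162.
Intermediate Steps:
a = 4 (a = 1 + 3 = 4)
l(U, B) = -1/B (l(U, B) = -5/B + 4/B = -1/B)
(l((-5 - 1*2)*(-5 - 2), F(0)) + 448)*179 = (-1/6 + 448)*179 = (-1*⅙ + 448)*179 = (-⅙ + 448)*179 = (2687/6)*179 = 480973/6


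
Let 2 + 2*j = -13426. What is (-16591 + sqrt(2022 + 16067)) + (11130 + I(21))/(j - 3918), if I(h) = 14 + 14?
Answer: -88203335/5316 + sqrt(18089) ≈ -16458.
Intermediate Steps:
j = -6714 (j = -1 + (1/2)*(-13426) = -1 - 6713 = -6714)
I(h) = 28
(-16591 + sqrt(2022 + 16067)) + (11130 + I(21))/(j - 3918) = (-16591 + sqrt(2022 + 16067)) + (11130 + 28)/(-6714 - 3918) = (-16591 + sqrt(18089)) + 11158/(-10632) = (-16591 + sqrt(18089)) + 11158*(-1/10632) = (-16591 + sqrt(18089)) - 5579/5316 = -88203335/5316 + sqrt(18089)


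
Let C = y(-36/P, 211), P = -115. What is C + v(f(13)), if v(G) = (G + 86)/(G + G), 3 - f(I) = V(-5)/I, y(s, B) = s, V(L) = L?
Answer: 68399/5060 ≈ 13.518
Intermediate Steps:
f(I) = 3 + 5/I (f(I) = 3 - (-5)/I = 3 + 5/I)
C = 36/115 (C = -36/(-115) = -36*(-1/115) = 36/115 ≈ 0.31304)
v(G) = (86 + G)/(2*G) (v(G) = (86 + G)/((2*G)) = (86 + G)*(1/(2*G)) = (86 + G)/(2*G))
C + v(f(13)) = 36/115 + (86 + (3 + 5/13))/(2*(3 + 5/13)) = 36/115 + (86 + 44/13)/(2*(44/13)) = 36/115 + (1/2)*(13/44)*(1162/13) = 36/115 + 581/44 = 68399/5060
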